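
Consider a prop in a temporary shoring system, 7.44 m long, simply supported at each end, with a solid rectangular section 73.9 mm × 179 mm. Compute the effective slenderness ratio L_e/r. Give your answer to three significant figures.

Buckling occurs about the weak axis: I_min = h·b³/12 with b = 73.9 mm (the shorter side).
I_min = 179×73.9³/12 = 6.020×10^6 mm⁴
A = 1.323×10^4 mm²;  r_min = √(I/A) = √(6.020×10^6/1.323×10^4) = 21.33 mm
L_e = K·L = 1 × 7.44 m = 7.440 m = 7440.0 mm
λ = L_e / r_min = 7440.0 / 21.33 = 349

λ ≈ 349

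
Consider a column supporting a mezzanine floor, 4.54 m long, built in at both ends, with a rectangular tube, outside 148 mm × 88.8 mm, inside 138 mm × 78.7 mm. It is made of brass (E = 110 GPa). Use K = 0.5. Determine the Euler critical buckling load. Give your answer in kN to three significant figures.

Weak-axis I_min = (h_o·b_o³ − h_i·b_i³)/12 with b_o = 88.8, b_i = 78.70 mm (shorter outer/inner sides).
I_min = (148×88.8³ − 138.0×78.70³)/12 = 3.031×10^6 mm⁴
I = 3.031×10^6 mm⁴ = 3.031×10^-6 m⁴
Effective length L_e = K·L = 0.5 × 4.54 = 2.270 m
P_cr = π²EI / L_e² = π² × 110×10⁹ × 3.031×10^-6 / 2.270² = 6.385×10^5 N

P_cr ≈ 638 kN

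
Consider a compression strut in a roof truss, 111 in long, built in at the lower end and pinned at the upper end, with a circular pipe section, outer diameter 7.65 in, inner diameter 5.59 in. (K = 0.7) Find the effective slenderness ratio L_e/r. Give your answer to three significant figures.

λ ≈ 32.8

d_o = 7.65 in, d_i = 5.59 in
I = π(d_o⁴ − d_i⁴)/64 = π(7.65⁴ − 5.590⁴)/64 = 120.2 in⁴
A = 21.42 in²;  r_min = √(I/A) = √(120.2/21.42) = 2.369 in
L_e = K·L = 0.7 × 111 = 77.70 in
λ = L_e / r_min = 77.700 / 2.369 = 32.8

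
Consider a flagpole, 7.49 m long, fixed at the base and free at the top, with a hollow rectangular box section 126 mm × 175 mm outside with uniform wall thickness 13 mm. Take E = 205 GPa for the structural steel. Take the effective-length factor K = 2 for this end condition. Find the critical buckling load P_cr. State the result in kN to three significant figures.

P_cr ≈ 151 kN

Inner dimensions: h_i = 175 − 2×13 = 149.0 mm, b_i = 126 − 2×13 = 100.0 mm
Weak-axis I_min = (h_o·b_o³ − h_i·b_i³)/12 with b_o = 126, b_i = 100.0 mm (shorter outer/inner sides).
I_min = (175×126³ − 149.0×100.0³)/12 = 1.676×10^7 mm⁴
I = 1.676×10^7 mm⁴ = 1.676×10^-5 m⁴
Effective length L_e = K·L = 2 × 7.49 = 14.98 m
P_cr = π²EI / L_e² = π² × 205×10⁹ × 1.676×10^-5 / 14.98² = 1.511×10^5 N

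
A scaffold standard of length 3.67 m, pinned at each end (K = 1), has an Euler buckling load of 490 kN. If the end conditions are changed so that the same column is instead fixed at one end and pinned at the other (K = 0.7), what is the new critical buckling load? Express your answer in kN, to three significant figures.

P_cr ∝ 1/K², so P_cr,new = P_cr,old × (K_old/K_new)² = 490 × (1/0.7)²
= 490 × 2.041 = 1000 kN

P_cr ≈ 1000 kN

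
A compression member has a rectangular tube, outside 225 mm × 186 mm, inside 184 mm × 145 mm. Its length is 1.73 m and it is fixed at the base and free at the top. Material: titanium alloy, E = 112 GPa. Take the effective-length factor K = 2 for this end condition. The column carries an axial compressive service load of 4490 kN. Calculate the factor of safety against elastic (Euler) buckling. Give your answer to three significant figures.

Weak-axis I_min = (h_o·b_o³ − h_i·b_i³)/12 with b_o = 186, b_i = 145.0 mm (shorter outer/inner sides).
I_min = (225×186³ − 184.0×145.0³)/12 = 7.391×10^7 mm⁴
I = 7.391×10^7 mm⁴ = 7.391×10^-5 m⁴
Effective length L_e = K·L = 2 × 1.73 = 3.460 m
P_cr = π²EI / L_e² = π² × 112×10⁹ × 7.391×10^-5 / 3.460² = 6.824×10^6 N
Factor of safety n = P_cr / P = 6824.3 / 4490 = 1.52

n ≈ 1.52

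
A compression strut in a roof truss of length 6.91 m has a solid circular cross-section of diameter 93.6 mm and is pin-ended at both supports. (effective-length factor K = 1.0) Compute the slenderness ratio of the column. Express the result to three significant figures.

I = πd⁴/64 = π×93.6⁴/64 = 3.768×10^6 mm⁴
A = 6.881×10^3 mm²;  r_min = √(I/A) = √(3.768×10^6/6.881×10^3) = 23.40 mm
L_e = K·L = 1 × 6.91 m = 6.910 m = 6910.0 mm
λ = L_e / r_min = 6910.0 / 23.40 = 295

λ ≈ 295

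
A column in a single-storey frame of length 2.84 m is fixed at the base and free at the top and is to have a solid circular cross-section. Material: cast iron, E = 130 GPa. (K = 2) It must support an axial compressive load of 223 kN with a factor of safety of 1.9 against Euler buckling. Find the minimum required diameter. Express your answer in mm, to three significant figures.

d ≈ 121 mm

Required P_cr = n·P = 1.9 × 223 = 423.7 kN
L_e = K·L = 2 × 2.84 = 5.680 m
Required I = P_cr·L_e²/(π²E) = 4.237×10^5 × 5.680² / (π² × 1.30×10^11) = 1.065×10^-5 m⁴
I_req = 1.065×10^7 mm⁴
Solid circle: I = πd⁴/64  ⇒  d = (64I/π)^(1/4) = (64×1.065×10^7/π)^(1/4) = 121 mm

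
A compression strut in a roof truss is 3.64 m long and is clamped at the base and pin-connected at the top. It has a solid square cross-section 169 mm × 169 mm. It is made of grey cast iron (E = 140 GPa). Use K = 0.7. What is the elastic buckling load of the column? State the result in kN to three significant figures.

P_cr ≈ 14500 kN

I = a⁴/12 = 169⁴/12 = 6.798×10^7 mm⁴
I = 6.798×10^7 mm⁴ = 6.798×10^-5 m⁴
Effective length L_e = K·L = 0.7 × 3.64 = 2.548 m
P_cr = π²EI / L_e² = π² × 140×10⁹ × 6.798×10^-5 / 2.548² = 1.447×10^7 N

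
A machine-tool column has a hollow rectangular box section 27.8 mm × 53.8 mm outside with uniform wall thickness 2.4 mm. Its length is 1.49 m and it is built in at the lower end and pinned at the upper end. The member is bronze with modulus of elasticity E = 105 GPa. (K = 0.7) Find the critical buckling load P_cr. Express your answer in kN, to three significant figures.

Inner dimensions: h_i = 53.8 − 2×2.4 = 49.00 mm, b_i = 27.8 − 2×2.4 = 23.00 mm
Weak-axis I_min = (h_o·b_o³ − h_i·b_i³)/12 with b_o = 27.8, b_i = 23.00 mm (shorter outer/inner sides).
I_min = (53.8×27.8³ − 49.00×23.00³)/12 = 4.664×10^4 mm⁴
I = 4.664×10^4 mm⁴ = 4.664×10^-8 m⁴
Effective length L_e = K·L = 0.7 × 1.49 = 1.043 m
P_cr = π²EI / L_e² = π² × 105×10⁹ × 4.664×10^-8 / 1.043² = 4.443×10^4 N

P_cr ≈ 44.4 kN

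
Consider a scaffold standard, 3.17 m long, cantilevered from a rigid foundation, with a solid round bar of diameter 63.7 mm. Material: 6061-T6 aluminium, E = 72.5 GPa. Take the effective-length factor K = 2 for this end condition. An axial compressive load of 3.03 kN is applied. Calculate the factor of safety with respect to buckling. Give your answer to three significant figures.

n ≈ 4.75

I = πd⁴/64 = π×63.7⁴/64 = 8.082×10^5 mm⁴
I = 8.082×10^5 mm⁴ = 8.082×10^-7 m⁴
Effective length L_e = K·L = 2 × 3.17 = 6.340 m
P_cr = π²EI / L_e² = π² × 72.5×10⁹ × 8.082×10^-7 / 6.340² = 1.439×10^4 N
Factor of safety n = P_cr / P = 14.388 / 3.03 = 4.75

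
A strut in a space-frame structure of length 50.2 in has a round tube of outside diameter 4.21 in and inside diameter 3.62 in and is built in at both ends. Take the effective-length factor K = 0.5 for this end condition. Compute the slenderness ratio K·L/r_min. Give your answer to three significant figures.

λ ≈ 18.1

d_o = 4.21 in, d_i = 3.62 in
I = π(d_o⁴ − d_i⁴)/64 = π(4.21⁴ − 3.620⁴)/64 = 6.991 in⁴
A = 3.628 in²;  r_min = √(I/A) = √(6.991/3.628) = 1.388 in
L_e = K·L = 0.5 × 50.2 = 25.10 in
λ = L_e / r_min = 25.100 / 1.388 = 18.1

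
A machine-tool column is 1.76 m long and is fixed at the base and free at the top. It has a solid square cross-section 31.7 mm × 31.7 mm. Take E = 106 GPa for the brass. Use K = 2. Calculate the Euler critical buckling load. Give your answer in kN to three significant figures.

P_cr ≈ 7.11 kN

I = a⁴/12 = 31.7⁴/12 = 8.415×10^4 mm⁴
I = 8.415×10^4 mm⁴ = 8.415×10^-8 m⁴
Effective length L_e = K·L = 2 × 1.76 = 3.520 m
P_cr = π²EI / L_e² = π² × 106×10⁹ × 8.415×10^-8 / 3.520² = 7.105×10^3 N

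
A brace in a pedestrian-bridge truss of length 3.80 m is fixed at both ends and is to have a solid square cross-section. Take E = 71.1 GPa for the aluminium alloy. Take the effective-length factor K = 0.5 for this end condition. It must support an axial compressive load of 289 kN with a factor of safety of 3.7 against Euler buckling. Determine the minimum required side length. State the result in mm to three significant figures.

Required P_cr = n·P = 3.7 × 289 = 1069 kN
L_e = K·L = 0.5 × 3.80 = 1.900 m
Required I = P_cr·L_e²/(π²E) = 1.069×10^6 × 1.900² / (π² × 7.11×10^10) = 5.501×10^-6 m⁴
I_req = 5.501×10^6 mm⁴
Solid square: I = a⁴/12  ⇒  a = (12I)^(1/4) = (12×5.501×10^6)^(1/4) = 90.1 mm

a ≈ 90.1 mm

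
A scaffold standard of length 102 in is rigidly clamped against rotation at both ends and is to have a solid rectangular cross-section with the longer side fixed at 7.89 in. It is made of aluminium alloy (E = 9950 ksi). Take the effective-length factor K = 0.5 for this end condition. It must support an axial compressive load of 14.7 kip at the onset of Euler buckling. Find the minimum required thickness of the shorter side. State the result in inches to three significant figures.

b ≈ 0.840 in

L_e = K·L = 0.5 × 102 = 51.00 in
Required I = P_cr·L_e²/(π²E) = 1.470×10^4 × 51.00² / (π² × 9.95×10^6) = 0.3893 in⁴
Rectangle, weak axis: I_min = h·b³/12 with h = 7.89 in fixed  ⇒  b = (12I/h)^(1/3) = 0.840 in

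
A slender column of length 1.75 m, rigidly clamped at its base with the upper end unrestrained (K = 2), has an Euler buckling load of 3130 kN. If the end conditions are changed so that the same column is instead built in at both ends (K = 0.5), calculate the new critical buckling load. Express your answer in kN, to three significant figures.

P_cr ∝ 1/K², so P_cr,new = P_cr,old × (K_old/K_new)² = 3130 × (2/0.5)²
= 3130 × 16.00 = 50100 kN

P_cr ≈ 50100 kN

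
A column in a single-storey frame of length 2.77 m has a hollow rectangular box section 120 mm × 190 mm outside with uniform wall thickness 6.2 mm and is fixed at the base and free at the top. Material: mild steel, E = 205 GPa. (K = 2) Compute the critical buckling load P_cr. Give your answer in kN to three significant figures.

P_cr ≈ 588 kN

Inner dimensions: h_i = 190 − 2×6.2 = 177.6 mm, b_i = 120 − 2×6.2 = 107.6 mm
Weak-axis I_min = (h_o·b_o³ − h_i·b_i³)/12 with b_o = 120, b_i = 107.6 mm (shorter outer/inner sides).
I_min = (190×120³ − 177.6×107.6³)/12 = 8.923×10^6 mm⁴
I = 8.923×10^6 mm⁴ = 8.923×10^-6 m⁴
Effective length L_e = K·L = 2 × 2.77 = 5.540 m
P_cr = π²EI / L_e² = π² × 205×10⁹ × 8.923×10^-6 / 5.540² = 5.882×10^5 N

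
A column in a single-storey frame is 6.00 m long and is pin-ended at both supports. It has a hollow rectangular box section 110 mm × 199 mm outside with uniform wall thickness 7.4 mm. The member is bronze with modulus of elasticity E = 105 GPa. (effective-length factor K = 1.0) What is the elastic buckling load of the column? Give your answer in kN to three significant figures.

P_cr ≈ 254 kN

Inner dimensions: h_i = 199 − 2×7.4 = 184.2 mm, b_i = 110 − 2×7.4 = 95.20 mm
Weak-axis I_min = (h_o·b_o³ − h_i·b_i³)/12 with b_o = 110, b_i = 95.20 mm (shorter outer/inner sides).
I_min = (199×110³ − 184.2×95.20³)/12 = 8.828×10^6 mm⁴
I = 8.828×10^6 mm⁴ = 8.828×10^-6 m⁴
Effective length L_e = K·L = 1 × 6.00 = 6.000 m
P_cr = π²EI / L_e² = π² × 105×10⁹ × 8.828×10^-6 / 6.000² = 2.541×10^5 N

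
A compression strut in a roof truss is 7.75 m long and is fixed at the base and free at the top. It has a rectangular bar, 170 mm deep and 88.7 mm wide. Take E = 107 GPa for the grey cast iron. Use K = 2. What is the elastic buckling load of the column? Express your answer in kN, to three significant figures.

P_cr ≈ 43.5 kN

Buckling occurs about the weak axis: I_min = h·b³/12 with b = 88.7 mm (the shorter side).
I_min = 170×88.7³/12 = 9.886×10^6 mm⁴
I = 9.886×10^6 mm⁴ = 9.886×10^-6 m⁴
Effective length L_e = K·L = 2 × 7.75 = 15.50 m
P_cr = π²EI / L_e² = π² × 107×10⁹ × 9.886×10^-6 / 15.50² = 4.346×10^4 N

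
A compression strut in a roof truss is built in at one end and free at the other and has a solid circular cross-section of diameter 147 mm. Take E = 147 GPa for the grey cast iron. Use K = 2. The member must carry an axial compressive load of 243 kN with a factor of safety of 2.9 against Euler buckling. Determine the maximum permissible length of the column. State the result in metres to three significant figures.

I = πd⁴/64 = π×147⁴/64 = 2.292×10^7 mm⁴
I = 2.292×10^-5 m⁴
Required critical load P_cr = n·P = 2.9 × 243 = 704.7 kN = 7.047×10^5 N
From P_cr = π²EI/(K·L)²:  L = (1/K)·√(π²EI/P_cr) = (1/2)·√(π²×1.47×10^11×2.292×10^-5/7.047×10^5)
L = 3.43 m

L_max ≈ 3.43 m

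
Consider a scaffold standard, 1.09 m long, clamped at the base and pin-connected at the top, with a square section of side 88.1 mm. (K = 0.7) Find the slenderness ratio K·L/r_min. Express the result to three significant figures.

λ ≈ 30.0

For a square r = a/√12 = 88.1/√12 = 25.43 mm
L_e = K·L = 0.7 × 1.09 m = 0.7630 m = 763.00 mm
λ = L_e / r_min = 763.00 / 25.43 = 30.0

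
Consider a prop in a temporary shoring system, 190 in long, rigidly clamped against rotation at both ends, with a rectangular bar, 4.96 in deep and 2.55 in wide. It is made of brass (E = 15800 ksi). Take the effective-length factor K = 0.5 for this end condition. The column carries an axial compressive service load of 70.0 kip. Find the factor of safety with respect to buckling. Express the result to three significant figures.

n ≈ 1.69

Buckling occurs about the weak axis: I_min = h·b³/12 with b = 2.55 in (the shorter side).
I_min = 4.96×2.55³/12 = 6.854 in⁴
Effective length L_e = K·L = 0.5 × 190 = 95.00 in
P_cr = π²EI / L_e² = π² × 15800×10³ × 6.854 / 95.00² = 1.184×10^5 lb
Factor of safety n = P_cr / P = 118.42 / 70.0 = 1.69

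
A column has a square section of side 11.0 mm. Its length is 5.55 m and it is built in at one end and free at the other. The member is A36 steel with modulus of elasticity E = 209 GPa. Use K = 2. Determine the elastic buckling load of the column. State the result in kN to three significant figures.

P_cr ≈ 0.0204 kN

I = a⁴/12 = 11.0⁴/12 = 1.220×10^3 mm⁴
I = 1.220×10^3 mm⁴ = 1.220×10^-9 m⁴
Effective length L_e = K·L = 2 × 5.55 = 11.10 m
P_cr = π²EI / L_e² = π² × 209×10⁹ × 1.220×10^-9 / 11.10² = 20.43 N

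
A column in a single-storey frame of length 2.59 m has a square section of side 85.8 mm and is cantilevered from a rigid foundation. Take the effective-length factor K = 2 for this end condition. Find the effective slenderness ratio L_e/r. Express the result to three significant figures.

For a square r = a/√12 = 85.8/√12 = 24.77 mm
L_e = K·L = 2 × 2.59 m = 5.180 m = 5180.0 mm
λ = L_e / r_min = 5180.0 / 24.77 = 209

λ ≈ 209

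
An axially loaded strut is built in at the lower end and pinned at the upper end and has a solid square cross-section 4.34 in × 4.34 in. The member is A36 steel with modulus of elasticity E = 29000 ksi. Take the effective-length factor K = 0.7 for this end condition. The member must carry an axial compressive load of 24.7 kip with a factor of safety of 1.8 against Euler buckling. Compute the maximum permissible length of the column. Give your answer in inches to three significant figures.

I = a⁴/12 = 4.34⁴/12 = 29.56 in⁴
Required critical load P_cr = n·P = 1.8 × 24.7 = 44.46 kip = 4.446×10^4 lb
From P_cr = π²EI/(K·L)²:  L = (1/K)·√(π²EI/P_cr) = (1/0.7)·√(π²×2.90×10^7×29.56/4.446×10^4)
L = 623 in

L_max ≈ 623 in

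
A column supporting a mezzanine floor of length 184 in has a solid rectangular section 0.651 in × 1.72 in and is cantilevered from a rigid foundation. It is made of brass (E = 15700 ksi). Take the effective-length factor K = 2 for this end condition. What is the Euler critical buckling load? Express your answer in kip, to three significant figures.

Buckling occurs about the weak axis: I_min = h·b³/12 with b = 0.651 in (the shorter side).
I_min = 1.72×0.651³/12 = 3.954×10^-2 in⁴
Effective length L_e = K·L = 2 × 184 = 368.0 in
P_cr = π²EI / L_e² = π² × 15700×10³ × 3.954×10^-2 / 368.0² = 45.25 lb

P_cr ≈ 0.0452 kip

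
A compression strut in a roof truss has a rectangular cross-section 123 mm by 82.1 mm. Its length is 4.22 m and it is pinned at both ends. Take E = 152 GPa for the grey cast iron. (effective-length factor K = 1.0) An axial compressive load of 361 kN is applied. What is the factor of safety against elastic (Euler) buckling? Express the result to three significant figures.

n ≈ 1.32

Buckling occurs about the weak axis: I_min = h·b³/12 with b = 82.1 mm (the shorter side).
I_min = 123×82.1³/12 = 5.672×10^6 mm⁴
I = 5.672×10^6 mm⁴ = 5.672×10^-6 m⁴
Effective length L_e = K·L = 1 × 4.22 = 4.220 m
P_cr = π²EI / L_e² = π² × 152×10⁹ × 5.672×10^-6 / 4.220² = 4.778×10^5 N
Factor of safety n = P_cr / P = 477.83 / 361 = 1.32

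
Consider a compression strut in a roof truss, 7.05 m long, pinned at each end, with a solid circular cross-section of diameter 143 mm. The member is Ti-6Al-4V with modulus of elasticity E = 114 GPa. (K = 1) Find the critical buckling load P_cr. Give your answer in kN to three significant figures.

I = πd⁴/64 = π×143⁴/64 = 2.053×10^7 mm⁴
I = 2.053×10^7 mm⁴ = 2.053×10^-5 m⁴
Effective length L_e = K·L = 1 × 7.05 = 7.050 m
P_cr = π²EI / L_e² = π² × 114×10⁹ × 2.053×10^-5 / 7.050² = 4.647×10^5 N

P_cr ≈ 465 kN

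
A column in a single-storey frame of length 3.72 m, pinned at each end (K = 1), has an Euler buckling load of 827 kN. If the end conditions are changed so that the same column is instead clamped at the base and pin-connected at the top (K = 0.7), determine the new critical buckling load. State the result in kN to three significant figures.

P_cr ∝ 1/K², so P_cr,new = P_cr,old × (K_old/K_new)² = 827 × (1/0.7)²
= 827 × 2.041 = 1690 kN

P_cr ≈ 1690 kN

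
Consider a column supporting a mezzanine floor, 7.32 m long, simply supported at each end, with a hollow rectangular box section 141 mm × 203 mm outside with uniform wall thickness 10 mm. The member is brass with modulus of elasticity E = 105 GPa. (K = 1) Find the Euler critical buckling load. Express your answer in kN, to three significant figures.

P_cr ≈ 395 kN

Inner dimensions: h_i = 203 − 2×10 = 183.0 mm, b_i = 141 − 2×10 = 121.0 mm
Weak-axis I_min = (h_o·b_o³ − h_i·b_i³)/12 with b_o = 141, b_i = 121.0 mm (shorter outer/inner sides).
I_min = (203×141³ − 183.0×121.0³)/12 = 2.040×10^7 mm⁴
I = 2.040×10^7 mm⁴ = 2.040×10^-5 m⁴
Effective length L_e = K·L = 1 × 7.32 = 7.320 m
P_cr = π²EI / L_e² = π² × 105×10⁹ × 2.040×10^-5 / 7.320² = 3.946×10^5 N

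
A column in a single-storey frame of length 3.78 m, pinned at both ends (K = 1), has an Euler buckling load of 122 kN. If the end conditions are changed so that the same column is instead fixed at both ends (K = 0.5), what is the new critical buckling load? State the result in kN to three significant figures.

P_cr ≈ 488 kN

P_cr ∝ 1/K², so P_cr,new = P_cr,old × (K_old/K_new)² = 122 × (1/0.5)²
= 122 × 4.000 = 488 kN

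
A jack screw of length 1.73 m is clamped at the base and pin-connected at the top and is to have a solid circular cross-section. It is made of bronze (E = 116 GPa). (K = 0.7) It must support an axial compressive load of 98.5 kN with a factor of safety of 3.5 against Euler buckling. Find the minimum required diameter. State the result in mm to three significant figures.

Required P_cr = n·P = 3.5 × 98.5 = 344.8 kN
L_e = K·L = 0.7 × 1.73 = 1.211 m
Required I = P_cr·L_e²/(π²E) = 3.447×10^5 × 1.211² / (π² × 1.16×10^11) = 4.416×10^-7 m⁴
I_req = 4.416×10^5 mm⁴
Solid circle: I = πd⁴/64  ⇒  d = (64I/π)^(1/4) = (64×4.416×10^5/π)^(1/4) = 54.8 mm

d ≈ 54.8 mm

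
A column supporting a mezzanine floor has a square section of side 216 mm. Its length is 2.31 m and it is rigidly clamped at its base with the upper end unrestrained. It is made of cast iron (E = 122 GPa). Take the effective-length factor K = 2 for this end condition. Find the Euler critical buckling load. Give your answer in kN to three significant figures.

P_cr ≈ 10200 kN

I = a⁴/12 = 216⁴/12 = 1.814×10^8 mm⁴
I = 1.814×10^8 mm⁴ = 1.814×10^-4 m⁴
Effective length L_e = K·L = 2 × 2.31 = 4.620 m
P_cr = π²EI / L_e² = π² × 122×10⁹ × 1.814×10^-4 / 4.620² = 1.023×10^7 N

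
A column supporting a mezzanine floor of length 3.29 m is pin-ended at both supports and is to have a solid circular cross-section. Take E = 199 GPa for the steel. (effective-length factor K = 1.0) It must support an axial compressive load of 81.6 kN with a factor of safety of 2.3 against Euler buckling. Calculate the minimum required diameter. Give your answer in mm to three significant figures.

d ≈ 67.8 mm

Required P_cr = n·P = 2.3 × 81.6 = 187.7 kN
L_e = K·L = 1 × 3.29 = 3.290 m
Required I = P_cr·L_e²/(π²E) = 1.877×10^5 × 3.290² / (π² × 1.99×10^11) = 1.034×10^-6 m⁴
I_req = 1.034×10^6 mm⁴
Solid circle: I = πd⁴/64  ⇒  d = (64I/π)^(1/4) = (64×1.034×10^6/π)^(1/4) = 67.8 mm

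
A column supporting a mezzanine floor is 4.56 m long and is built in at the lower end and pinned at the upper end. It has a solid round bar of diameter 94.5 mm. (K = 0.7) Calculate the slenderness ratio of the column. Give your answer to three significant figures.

For a solid circle r = d/4 = 94.5/4 = 23.62 mm
L_e = K·L = 0.7 × 4.56 m = 3.192 m = 3192.0 mm
λ = L_e / r_min = 3192.0 / 23.62 = 135

λ ≈ 135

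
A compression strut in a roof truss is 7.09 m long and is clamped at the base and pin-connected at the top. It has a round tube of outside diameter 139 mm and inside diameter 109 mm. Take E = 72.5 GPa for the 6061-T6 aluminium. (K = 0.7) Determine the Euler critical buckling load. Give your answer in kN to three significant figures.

P_cr ≈ 331 kN

d_o = 139 mm, d_i = 109 mm
I = π(d_o⁴ − d_i⁴)/64 = π(139⁴ − 109.0⁴)/64 = 1.140×10^7 mm⁴
I = 1.140×10^7 mm⁴ = 1.140×10^-5 m⁴
Effective length L_e = K·L = 0.7 × 7.09 = 4.963 m
P_cr = π²EI / L_e² = π² × 72.5×10⁹ × 1.140×10^-5 / 4.963² = 3.310×10^5 N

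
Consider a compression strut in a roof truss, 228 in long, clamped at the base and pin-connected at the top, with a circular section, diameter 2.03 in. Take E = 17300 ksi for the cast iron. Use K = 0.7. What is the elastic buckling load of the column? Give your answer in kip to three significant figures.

P_cr ≈ 5.59 kip

I = πd⁴/64 = π×2.03⁴/64 = 0.8336 in⁴
Effective length L_e = K·L = 0.7 × 228 = 159.6 in
P_cr = π²EI / L_e² = π² × 17300×10³ × 0.8336 / 159.6² = 5.588×10^3 lb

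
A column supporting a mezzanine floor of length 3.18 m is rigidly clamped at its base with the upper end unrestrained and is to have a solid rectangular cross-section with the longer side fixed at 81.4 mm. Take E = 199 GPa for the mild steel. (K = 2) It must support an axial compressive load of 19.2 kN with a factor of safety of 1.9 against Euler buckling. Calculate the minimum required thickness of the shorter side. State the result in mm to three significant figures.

b ≈ 48.0 mm

Required P_cr = n·P = 1.9 × 19.2 = 36.48 kN
L_e = K·L = 2 × 3.18 = 6.360 m
Required I = P_cr·L_e²/(π²E) = 3.648×10^4 × 6.360² / (π² × 1.99×10^11) = 7.513×10^-7 m⁴
I_req = 7.513×10^5 mm⁴
Rectangle, weak axis: I_min = h·b³/12 with h = 81.4 mm fixed  ⇒  b = (12I/h)^(1/3) = 48.0 mm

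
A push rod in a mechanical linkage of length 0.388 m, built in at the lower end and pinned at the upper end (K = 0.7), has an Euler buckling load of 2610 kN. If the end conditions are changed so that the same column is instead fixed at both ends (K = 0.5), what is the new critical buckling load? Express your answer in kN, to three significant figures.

P_cr ∝ 1/K², so P_cr,new = P_cr,old × (K_old/K_new)² = 2610 × (0.7/0.5)²
= 2610 × 1.960 = 5120 kN

P_cr ≈ 5120 kN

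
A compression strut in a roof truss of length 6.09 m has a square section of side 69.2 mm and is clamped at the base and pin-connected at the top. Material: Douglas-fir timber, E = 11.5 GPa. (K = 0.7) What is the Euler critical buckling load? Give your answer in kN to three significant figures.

P_cr ≈ 11.9 kN

I = a⁴/12 = 69.2⁴/12 = 1.911×10^6 mm⁴
I = 1.911×10^6 mm⁴ = 1.911×10^-6 m⁴
Effective length L_e = K·L = 0.7 × 6.09 = 4.263 m
P_cr = π²EI / L_e² = π² × 11.5×10⁹ × 1.911×10^-6 / 4.263² = 1.193×10^4 N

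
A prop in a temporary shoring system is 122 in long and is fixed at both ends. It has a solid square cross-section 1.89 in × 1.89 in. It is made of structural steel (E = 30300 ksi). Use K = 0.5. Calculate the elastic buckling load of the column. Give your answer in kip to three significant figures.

I = a⁴/12 = 1.89⁴/12 = 1.063 in⁴
Effective length L_e = K·L = 0.5 × 122 = 61.00 in
P_cr = π²EI / L_e² = π² × 30300×10³ × 1.063 / 61.00² = 8.546×10^4 lb

P_cr ≈ 85.5 kip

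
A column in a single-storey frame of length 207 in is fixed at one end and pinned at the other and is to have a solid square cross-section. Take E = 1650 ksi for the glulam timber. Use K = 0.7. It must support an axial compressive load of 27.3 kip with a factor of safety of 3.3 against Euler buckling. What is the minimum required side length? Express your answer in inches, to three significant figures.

Required P_cr = n·P = 3.3 × 27.3 = 90.09 kip
L_e = K·L = 0.7 × 207 = 144.9 in
Required I = P_cr·L_e²/(π²E) = 9.009×10^4 × 144.9² / (π² × 1.65×10^6) = 116.2 in⁴
Solid square: I = a⁴/12  ⇒  a = (12I)^(1/4) = (12×116.2)^(1/4) = 6.11 in

a ≈ 6.11 in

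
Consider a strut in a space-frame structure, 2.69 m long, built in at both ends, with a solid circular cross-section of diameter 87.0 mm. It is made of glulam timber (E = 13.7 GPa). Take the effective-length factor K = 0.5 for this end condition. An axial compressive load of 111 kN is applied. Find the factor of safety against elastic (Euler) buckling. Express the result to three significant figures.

n ≈ 1.89

I = πd⁴/64 = π×87.0⁴/64 = 2.812×10^6 mm⁴
I = 2.812×10^6 mm⁴ = 2.812×10^-6 m⁴
Effective length L_e = K·L = 0.5 × 2.69 = 1.345 m
P_cr = π²EI / L_e² = π² × 13.7×10⁹ × 2.812×10^-6 / 1.345² = 2.102×10^5 N
Factor of safety n = P_cr / P = 210.20 / 111 = 1.89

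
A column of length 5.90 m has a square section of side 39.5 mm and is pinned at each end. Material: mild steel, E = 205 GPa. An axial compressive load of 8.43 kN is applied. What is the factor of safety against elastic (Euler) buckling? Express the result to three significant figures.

I = a⁴/12 = 39.5⁴/12 = 2.029×10^5 mm⁴
I = 2.029×10^5 mm⁴ = 2.029×10^-7 m⁴
Effective length L_e = K·L = 1 × 5.90 = 5.900 m
P_cr = π²EI / L_e² = π² × 205×10⁹ × 2.029×10^-7 / 5.900² = 1.179×10^4 N
Factor of safety n = P_cr / P = 11.791 / 8.43 = 1.40

n ≈ 1.40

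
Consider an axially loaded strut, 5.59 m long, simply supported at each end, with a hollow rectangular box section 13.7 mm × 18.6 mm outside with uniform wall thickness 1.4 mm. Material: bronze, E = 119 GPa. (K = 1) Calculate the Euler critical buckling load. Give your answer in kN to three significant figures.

Inner dimensions: h_i = 18.6 − 2×1.4 = 15.80 mm, b_i = 13.7 − 2×1.4 = 10.90 mm
Weak-axis I_min = (h_o·b_o³ − h_i·b_i³)/12 with b_o = 13.7, b_i = 10.90 mm (shorter outer/inner sides).
I_min = (18.6×13.7³ − 15.80×10.90³)/12 = 2.280×10^3 mm⁴
I = 2.280×10^3 mm⁴ = 2.280×10^-9 m⁴
Effective length L_e = K·L = 1 × 5.59 = 5.590 m
P_cr = π²EI / L_e² = π² × 119×10⁹ × 2.280×10^-9 / 5.590² = 85.71 N

P_cr ≈ 0.0857 kN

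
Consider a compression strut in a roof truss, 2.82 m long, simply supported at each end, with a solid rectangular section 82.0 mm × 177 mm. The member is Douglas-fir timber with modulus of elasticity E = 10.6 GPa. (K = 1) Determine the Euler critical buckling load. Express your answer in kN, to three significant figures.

P_cr ≈ 107 kN

Buckling occurs about the weak axis: I_min = h·b³/12 with b = 82.0 mm (the shorter side).
I_min = 177×82.0³/12 = 8.133×10^6 mm⁴
I = 8.133×10^6 mm⁴ = 8.133×10^-6 m⁴
Effective length L_e = K·L = 1 × 2.82 = 2.820 m
P_cr = π²EI / L_e² = π² × 10.6×10⁹ × 8.133×10^-6 / 2.820² = 1.070×10^5 N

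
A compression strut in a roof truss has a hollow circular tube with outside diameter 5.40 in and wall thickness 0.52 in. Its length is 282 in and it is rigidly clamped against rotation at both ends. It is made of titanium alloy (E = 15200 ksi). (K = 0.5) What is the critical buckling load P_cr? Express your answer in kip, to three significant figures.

P_cr ≈ 181 kip

Inner diameter d_i = 5.40 − 2×0.52 = 4.360 in
I = π(d_o⁴ − d_i⁴)/64 = π(5.40⁴ − 4.360⁴)/64 = 24.00 in⁴
Effective length L_e = K·L = 0.5 × 282 = 141.0 in
P_cr = π²EI / L_e² = π² × 15200×10³ × 24.00 / 141.0² = 1.811×10^5 lb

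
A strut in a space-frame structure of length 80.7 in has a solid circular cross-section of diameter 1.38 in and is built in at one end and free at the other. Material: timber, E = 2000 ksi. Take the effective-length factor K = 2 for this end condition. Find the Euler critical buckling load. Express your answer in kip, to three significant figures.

P_cr ≈ 0.135 kip

I = πd⁴/64 = π×1.38⁴/64 = 0.1780 in⁴
Effective length L_e = K·L = 2 × 80.7 = 161.4 in
P_cr = π²EI / L_e² = π² × 2000×10³ × 0.1780 / 161.4² = 134.9 lb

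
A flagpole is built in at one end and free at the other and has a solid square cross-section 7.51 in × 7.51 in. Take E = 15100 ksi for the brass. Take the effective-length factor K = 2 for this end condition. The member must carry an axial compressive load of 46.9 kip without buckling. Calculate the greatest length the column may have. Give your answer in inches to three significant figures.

I = a⁴/12 = 7.51⁴/12 = 265.1 in⁴
At the buckling limit P_cr = P = 4.690×10^4 lb
From P_cr = π²EI/(K·L)²:  L = (1/K)·√(π²EI/P_cr) = (1/2)·√(π²×1.51×10^7×265.1/4.690×10^4)
L = 459 in

L_max ≈ 459 in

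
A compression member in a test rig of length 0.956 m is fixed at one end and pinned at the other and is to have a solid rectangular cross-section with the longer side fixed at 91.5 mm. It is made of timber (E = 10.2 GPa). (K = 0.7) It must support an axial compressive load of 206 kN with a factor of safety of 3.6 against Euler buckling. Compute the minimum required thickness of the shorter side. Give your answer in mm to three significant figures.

b ≈ 75.6 mm

Required P_cr = n·P = 3.6 × 206 = 741.6 kN
L_e = K·L = 0.7 × 0.956 = 0.6692 m
Required I = P_cr·L_e²/(π²E) = 7.416×10^5 × 0.6692² / (π² × 1.02×10^10) = 3.299×10^-6 m⁴
I_req = 3.299×10^6 mm⁴
Rectangle, weak axis: I_min = h·b³/12 with h = 91.5 mm fixed  ⇒  b = (12I/h)^(1/3) = 75.6 mm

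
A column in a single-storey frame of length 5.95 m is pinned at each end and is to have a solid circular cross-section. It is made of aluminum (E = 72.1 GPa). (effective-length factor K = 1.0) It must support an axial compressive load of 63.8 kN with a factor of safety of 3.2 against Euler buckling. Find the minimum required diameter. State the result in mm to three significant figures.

d ≈ 120 mm

Required P_cr = n·P = 3.2 × 63.8 = 204.2 kN
L_e = K·L = 1 × 5.95 = 5.950 m
Required I = P_cr·L_e²/(π²E) = 2.042×10^5 × 5.950² / (π² × 7.21×10^10) = 1.016×10^-5 m⁴
I_req = 1.016×10^7 mm⁴
Solid circle: I = πd⁴/64  ⇒  d = (64I/π)^(1/4) = (64×1.016×10^7/π)^(1/4) = 120 mm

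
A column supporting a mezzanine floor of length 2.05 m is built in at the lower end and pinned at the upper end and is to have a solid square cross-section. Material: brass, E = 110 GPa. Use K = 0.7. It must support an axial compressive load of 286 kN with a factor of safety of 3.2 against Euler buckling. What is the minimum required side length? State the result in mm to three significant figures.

Required P_cr = n·P = 3.2 × 286 = 915.2 kN
L_e = K·L = 0.7 × 2.05 = 1.435 m
Required I = P_cr·L_e²/(π²E) = 9.152×10^5 × 1.435² / (π² × 1.10×10^11) = 1.736×10^-6 m⁴
I_req = 1.736×10^6 mm⁴
Solid square: I = a⁴/12  ⇒  a = (12I)^(1/4) = (12×1.736×10^6)^(1/4) = 67.6 mm

a ≈ 67.6 mm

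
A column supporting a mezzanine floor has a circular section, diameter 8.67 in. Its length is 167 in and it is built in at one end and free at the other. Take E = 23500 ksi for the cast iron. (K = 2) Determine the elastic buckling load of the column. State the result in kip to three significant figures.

I = πd⁴/64 = π×8.67⁴/64 = 277.4 in⁴
Effective length L_e = K·L = 2 × 167 = 334.0 in
P_cr = π²EI / L_e² = π² × 23500×10³ × 277.4 / 334.0² = 5.767×10^5 lb

P_cr ≈ 577 kip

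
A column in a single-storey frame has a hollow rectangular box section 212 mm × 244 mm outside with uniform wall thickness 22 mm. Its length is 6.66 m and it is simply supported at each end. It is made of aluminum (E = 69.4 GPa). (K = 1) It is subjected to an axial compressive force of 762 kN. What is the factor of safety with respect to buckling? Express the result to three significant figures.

Inner dimensions: h_i = 244 − 2×22 = 200.0 mm, b_i = 212 − 2×22 = 168.0 mm
Weak-axis I_min = (h_o·b_o³ − h_i·b_i³)/12 with b_o = 212, b_i = 168.0 mm (shorter outer/inner sides).
I_min = (244×212³ − 200.0×168.0³)/12 = 1.147×10^8 mm⁴
I = 1.147×10^8 mm⁴ = 1.147×10^-4 m⁴
Effective length L_e = K·L = 1 × 6.66 = 6.660 m
P_cr = π²EI / L_e² = π² × 69.4×10⁹ × 1.147×10^-4 / 6.660² = 1.771×10^6 N
Factor of safety n = P_cr / P = 1771.4 / 762 = 2.32

n ≈ 2.32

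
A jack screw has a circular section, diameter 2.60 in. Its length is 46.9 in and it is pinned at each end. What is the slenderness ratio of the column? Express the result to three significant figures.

I = πd⁴/64 = π×2.60⁴/64 = 2.243 in⁴
A = 5.309 in²;  r_min = √(I/A) = √(2.243/5.309) = 0.6500 in
L_e = K·L = 1 × 46.9 = 46.90 in
λ = L_e / r_min = 46.900 / 0.6500 = 72.2

λ ≈ 72.2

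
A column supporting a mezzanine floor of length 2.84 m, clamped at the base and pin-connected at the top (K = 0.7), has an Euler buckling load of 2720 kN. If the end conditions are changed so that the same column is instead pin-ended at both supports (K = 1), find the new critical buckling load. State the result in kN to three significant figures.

P_cr ∝ 1/K², so P_cr,new = P_cr,old × (K_old/K_new)² = 2720 × (0.7/1)²
= 2720 × 0.4900 = 1330 kN

P_cr ≈ 1330 kN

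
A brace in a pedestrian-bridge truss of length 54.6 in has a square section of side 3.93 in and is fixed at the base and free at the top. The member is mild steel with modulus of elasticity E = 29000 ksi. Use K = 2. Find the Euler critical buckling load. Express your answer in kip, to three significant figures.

P_cr ≈ 477 kip

I = a⁴/12 = 3.93⁴/12 = 19.88 in⁴
Effective length L_e = K·L = 2 × 54.6 = 109.2 in
P_cr = π²EI / L_e² = π² × 29000×10³ × 19.88 / 109.2² = 4.771×10^5 lb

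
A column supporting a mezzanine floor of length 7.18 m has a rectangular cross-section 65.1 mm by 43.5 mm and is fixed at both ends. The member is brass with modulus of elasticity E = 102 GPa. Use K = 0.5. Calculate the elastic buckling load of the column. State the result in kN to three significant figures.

P_cr ≈ 34.9 kN

Buckling occurs about the weak axis: I_min = h·b³/12 with b = 43.5 mm (the shorter side).
I_min = 65.1×43.5³/12 = 4.465×10^5 mm⁴
I = 4.465×10^5 mm⁴ = 4.465×10^-7 m⁴
Effective length L_e = K·L = 0.5 × 7.18 = 3.590 m
P_cr = π²EI / L_e² = π² × 102×10⁹ × 4.465×10^-7 / 3.590² = 3.488×10^4 N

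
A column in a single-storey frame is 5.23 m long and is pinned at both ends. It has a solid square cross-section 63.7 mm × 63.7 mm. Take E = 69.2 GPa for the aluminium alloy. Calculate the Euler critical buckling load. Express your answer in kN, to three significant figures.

P_cr ≈ 34.3 kN

I = a⁴/12 = 63.7⁴/12 = 1.372×10^6 mm⁴
I = 1.372×10^6 mm⁴ = 1.372×10^-6 m⁴
Effective length L_e = K·L = 1 × 5.23 = 5.230 m
P_cr = π²EI / L_e² = π² × 69.2×10⁹ × 1.372×10^-6 / 5.230² = 3.426×10^4 N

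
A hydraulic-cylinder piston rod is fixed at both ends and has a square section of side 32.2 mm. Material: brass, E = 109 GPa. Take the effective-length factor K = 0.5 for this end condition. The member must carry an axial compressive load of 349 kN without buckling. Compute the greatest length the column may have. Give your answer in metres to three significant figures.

L_max ≈ 1.05 m

I = a⁴/12 = 32.2⁴/12 = 8.959×10^4 mm⁴
I = 8.959×10^-8 m⁴
At the buckling limit P_cr = P = 3.490×10^5 N
From P_cr = π²EI/(K·L)²:  L = (1/K)·√(π²EI/P_cr) = (1/0.5)·√(π²×1.09×10^11×8.959×10^-8/3.490×10^5)
L = 1.05 m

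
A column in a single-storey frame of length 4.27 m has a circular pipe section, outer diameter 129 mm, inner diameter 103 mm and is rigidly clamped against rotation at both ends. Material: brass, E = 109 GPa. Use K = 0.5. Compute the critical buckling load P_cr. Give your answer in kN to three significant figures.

d_o = 129 mm, d_i = 103 mm
I = π(d_o⁴ − d_i⁴)/64 = π(129⁴ − 103.0⁴)/64 = 8.069×10^6 mm⁴
I = 8.069×10^6 mm⁴ = 8.069×10^-6 m⁴
Effective length L_e = K·L = 0.5 × 4.27 = 2.135 m
P_cr = π²EI / L_e² = π² × 109×10⁹ × 8.069×10^-6 / 2.135² = 1.904×10^6 N

P_cr ≈ 1900 kN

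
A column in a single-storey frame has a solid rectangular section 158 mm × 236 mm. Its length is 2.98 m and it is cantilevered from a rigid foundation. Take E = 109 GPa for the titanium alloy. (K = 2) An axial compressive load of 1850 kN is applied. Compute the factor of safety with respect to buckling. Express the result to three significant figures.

n ≈ 1.27

Buckling occurs about the weak axis: I_min = h·b³/12 with b = 158 mm (the shorter side).
I_min = 236×158³/12 = 7.757×10^7 mm⁴
I = 7.757×10^7 mm⁴ = 7.757×10^-5 m⁴
Effective length L_e = K·L = 2 × 2.98 = 5.960 m
P_cr = π²EI / L_e² = π² × 109×10⁹ × 7.757×10^-5 / 5.960² = 2.349×10^6 N
Factor of safety n = P_cr / P = 2349.3 / 1850 = 1.27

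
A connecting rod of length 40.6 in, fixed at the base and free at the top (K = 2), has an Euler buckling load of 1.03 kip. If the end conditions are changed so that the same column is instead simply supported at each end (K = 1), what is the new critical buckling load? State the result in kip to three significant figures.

P_cr ≈ 4.12 kip

P_cr ∝ 1/K², so P_cr,new = P_cr,old × (K_old/K_new)² = 1.03 × (2/1)²
= 1.03 × 4.000 = 4.12 kip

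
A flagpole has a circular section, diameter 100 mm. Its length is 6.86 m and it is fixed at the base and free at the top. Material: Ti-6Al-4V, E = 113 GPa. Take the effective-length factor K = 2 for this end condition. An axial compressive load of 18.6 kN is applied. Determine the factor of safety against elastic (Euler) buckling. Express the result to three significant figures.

n ≈ 1.56

I = πd⁴/64 = π×100⁴/64 = 4.909×10^6 mm⁴
I = 4.909×10^6 mm⁴ = 4.909×10^-6 m⁴
Effective length L_e = K·L = 2 × 6.86 = 13.72 m
P_cr = π²EI / L_e² = π² × 113×10⁹ × 4.909×10^-6 / 13.72² = 2.908×10^4 N
Factor of safety n = P_cr / P = 29.083 / 18.6 = 1.56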